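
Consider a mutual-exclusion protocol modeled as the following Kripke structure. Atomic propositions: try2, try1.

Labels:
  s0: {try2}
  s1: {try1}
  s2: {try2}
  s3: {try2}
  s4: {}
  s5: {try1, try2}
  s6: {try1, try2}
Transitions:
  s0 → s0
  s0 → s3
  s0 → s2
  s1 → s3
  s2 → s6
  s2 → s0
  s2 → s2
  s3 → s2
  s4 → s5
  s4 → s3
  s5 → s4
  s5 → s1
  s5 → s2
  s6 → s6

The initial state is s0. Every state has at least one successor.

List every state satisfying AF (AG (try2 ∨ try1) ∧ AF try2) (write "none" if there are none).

States satisfying AG (try2 ∨ try1) ∧ AF try2: {s0, s1, s2, s3, s6}.
States satisfying AF (AG (try2 ∨ try1) ∧ AF try2): {s0, s1, s2, s3, s6}.

{s0, s1, s2, s3, s6}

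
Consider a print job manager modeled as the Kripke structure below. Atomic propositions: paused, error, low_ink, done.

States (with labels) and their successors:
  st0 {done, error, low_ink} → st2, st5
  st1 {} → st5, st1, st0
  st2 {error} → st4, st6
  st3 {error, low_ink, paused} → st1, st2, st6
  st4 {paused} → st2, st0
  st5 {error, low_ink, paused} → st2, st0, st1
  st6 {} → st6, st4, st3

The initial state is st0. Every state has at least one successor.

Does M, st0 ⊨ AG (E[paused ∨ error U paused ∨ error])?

Does not hold

States satisfying E[paused ∨ error U paused ∨ error]: {st0, st2, st3, st4, st5}.
States satisfying AG (E[paused ∨ error U paused ∨ error]): ∅.
st1 is reachable from st0 and violates E[paused ∨ error U paused ∨ error], so AG fails at st0.
st0 ∉ Sat(AG (E[paused ∨ error U paused ∨ error])).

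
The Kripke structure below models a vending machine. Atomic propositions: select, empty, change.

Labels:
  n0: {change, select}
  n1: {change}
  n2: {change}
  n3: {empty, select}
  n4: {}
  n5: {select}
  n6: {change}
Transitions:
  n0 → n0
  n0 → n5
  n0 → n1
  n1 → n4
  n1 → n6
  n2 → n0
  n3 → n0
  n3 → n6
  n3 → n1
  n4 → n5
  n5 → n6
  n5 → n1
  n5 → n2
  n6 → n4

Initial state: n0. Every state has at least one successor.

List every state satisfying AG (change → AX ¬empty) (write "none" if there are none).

States satisfying change → AX ¬empty: {n0, n1, n2, n3, n4, n5, n6}.
States satisfying AG (change → AX ¬empty): {n0, n1, n2, n3, n4, n5, n6}.

{n0, n1, n2, n3, n4, n5, n6}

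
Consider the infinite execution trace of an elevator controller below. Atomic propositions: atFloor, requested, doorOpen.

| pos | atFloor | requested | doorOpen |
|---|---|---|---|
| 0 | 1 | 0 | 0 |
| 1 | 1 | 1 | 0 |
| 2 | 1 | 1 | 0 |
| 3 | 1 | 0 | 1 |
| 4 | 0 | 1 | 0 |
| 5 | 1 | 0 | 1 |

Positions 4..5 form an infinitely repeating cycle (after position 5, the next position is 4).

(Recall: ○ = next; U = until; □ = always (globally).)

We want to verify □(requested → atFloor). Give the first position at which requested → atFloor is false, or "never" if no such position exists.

4

Check requested → atFloor at each position in order: 0 ✓, 1 ✓, 2 ✓, 3 ✓.
At position 4 the labels are {requested}, so requested → atFloor is false there. This is the first violation.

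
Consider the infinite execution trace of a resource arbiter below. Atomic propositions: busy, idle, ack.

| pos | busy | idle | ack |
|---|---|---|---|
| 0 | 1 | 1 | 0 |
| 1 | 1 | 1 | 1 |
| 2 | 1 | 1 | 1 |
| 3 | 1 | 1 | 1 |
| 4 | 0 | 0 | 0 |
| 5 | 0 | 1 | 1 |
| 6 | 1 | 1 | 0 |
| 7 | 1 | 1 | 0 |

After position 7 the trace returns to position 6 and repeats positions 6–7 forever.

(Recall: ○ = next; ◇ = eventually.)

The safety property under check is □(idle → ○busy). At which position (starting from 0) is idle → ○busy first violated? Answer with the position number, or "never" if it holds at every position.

Check idle → ○busy at each position in order: 0 ✓, 1 ✓, 2 ✓.
At position 3 the labels are {ack, busy, idle} and the next position 4 has {}, so idle → ○busy is false there. This is the first violation.

3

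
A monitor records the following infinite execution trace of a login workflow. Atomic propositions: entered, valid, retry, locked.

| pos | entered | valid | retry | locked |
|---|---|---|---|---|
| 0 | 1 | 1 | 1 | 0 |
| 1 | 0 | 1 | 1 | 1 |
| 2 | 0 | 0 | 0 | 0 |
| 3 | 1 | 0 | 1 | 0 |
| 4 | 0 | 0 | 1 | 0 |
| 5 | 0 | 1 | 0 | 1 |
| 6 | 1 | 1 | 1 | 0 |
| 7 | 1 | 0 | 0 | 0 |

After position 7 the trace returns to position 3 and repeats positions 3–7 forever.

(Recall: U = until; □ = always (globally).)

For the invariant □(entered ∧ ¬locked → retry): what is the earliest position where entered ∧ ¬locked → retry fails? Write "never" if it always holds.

7

Check entered ∧ ¬locked → retry at each position in order: 0 ✓, 1 ✓, 2 ✓, 3 ✓, 4 ✓, 5 ✓, 6 ✓.
At position 7 the labels are {entered}, so entered ∧ ¬locked → retry is false there. This is the first violation.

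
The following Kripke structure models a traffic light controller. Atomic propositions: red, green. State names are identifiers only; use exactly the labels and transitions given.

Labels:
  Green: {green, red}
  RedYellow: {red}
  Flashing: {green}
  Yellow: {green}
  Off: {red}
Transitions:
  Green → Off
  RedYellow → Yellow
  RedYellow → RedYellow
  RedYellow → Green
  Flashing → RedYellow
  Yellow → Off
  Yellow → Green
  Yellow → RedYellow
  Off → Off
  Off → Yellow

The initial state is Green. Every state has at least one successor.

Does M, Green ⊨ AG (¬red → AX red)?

States satisfying ¬red → AX red: {Green, RedYellow, Flashing, Yellow, Off}.
States satisfying AG (¬red → AX red): {Green, RedYellow, Flashing, Yellow, Off}.
Every state reachable from Green satisfies ¬red → AX red.
Green ∈ Sat(AG (¬red → AX red)).

Yes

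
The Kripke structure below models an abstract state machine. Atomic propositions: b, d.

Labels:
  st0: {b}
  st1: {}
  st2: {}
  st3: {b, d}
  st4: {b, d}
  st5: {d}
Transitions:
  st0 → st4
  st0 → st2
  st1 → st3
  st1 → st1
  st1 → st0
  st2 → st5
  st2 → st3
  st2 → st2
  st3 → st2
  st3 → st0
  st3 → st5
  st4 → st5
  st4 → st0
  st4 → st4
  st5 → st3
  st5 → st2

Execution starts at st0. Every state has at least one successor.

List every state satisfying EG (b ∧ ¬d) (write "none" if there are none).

none

States satisfying b ∧ ¬d: {st0}.
States satisfying EG (b ∧ ¬d): ∅.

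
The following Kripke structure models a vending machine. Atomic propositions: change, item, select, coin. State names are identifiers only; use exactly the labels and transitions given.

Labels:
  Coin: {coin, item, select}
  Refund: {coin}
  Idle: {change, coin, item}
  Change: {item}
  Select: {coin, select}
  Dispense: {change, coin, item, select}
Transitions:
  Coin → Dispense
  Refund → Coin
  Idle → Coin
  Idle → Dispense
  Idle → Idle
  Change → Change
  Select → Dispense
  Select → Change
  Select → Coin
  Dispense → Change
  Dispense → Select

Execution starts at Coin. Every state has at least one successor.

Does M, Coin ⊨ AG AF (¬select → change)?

Does not hold

States satisfying AF (¬select → change): {Coin, Refund, Idle, Select, Dispense}.
States satisfying AG AF (¬select → change): ∅.
Change is reachable from Coin and violates AF (¬select → change), so AG fails at Coin.
Coin ∉ Sat(AG AF (¬select → change)).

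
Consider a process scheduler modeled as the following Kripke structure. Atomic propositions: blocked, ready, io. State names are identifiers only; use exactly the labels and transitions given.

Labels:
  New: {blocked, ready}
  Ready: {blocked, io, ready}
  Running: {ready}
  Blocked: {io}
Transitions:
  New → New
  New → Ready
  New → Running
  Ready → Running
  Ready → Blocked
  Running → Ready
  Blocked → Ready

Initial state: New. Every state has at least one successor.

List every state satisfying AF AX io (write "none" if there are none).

{Ready, Running, Blocked}

States satisfying AX io: {Running, Blocked}.
States satisfying AF AX io: {Ready, Running, Blocked}.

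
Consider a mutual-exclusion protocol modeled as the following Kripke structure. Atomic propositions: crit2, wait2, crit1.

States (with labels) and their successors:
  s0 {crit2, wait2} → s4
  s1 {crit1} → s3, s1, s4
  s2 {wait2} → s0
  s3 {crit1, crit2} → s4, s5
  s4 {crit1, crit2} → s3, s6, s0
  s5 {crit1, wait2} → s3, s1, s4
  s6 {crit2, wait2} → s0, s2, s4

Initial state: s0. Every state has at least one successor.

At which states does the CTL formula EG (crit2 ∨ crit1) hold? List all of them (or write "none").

{s0, s1, s3, s4, s5, s6}

States satisfying crit2 ∨ crit1: {s0, s1, s3, s4, s5, s6}.
States satisfying EG (crit2 ∨ crit1): {s0, s1, s3, s4, s5, s6}.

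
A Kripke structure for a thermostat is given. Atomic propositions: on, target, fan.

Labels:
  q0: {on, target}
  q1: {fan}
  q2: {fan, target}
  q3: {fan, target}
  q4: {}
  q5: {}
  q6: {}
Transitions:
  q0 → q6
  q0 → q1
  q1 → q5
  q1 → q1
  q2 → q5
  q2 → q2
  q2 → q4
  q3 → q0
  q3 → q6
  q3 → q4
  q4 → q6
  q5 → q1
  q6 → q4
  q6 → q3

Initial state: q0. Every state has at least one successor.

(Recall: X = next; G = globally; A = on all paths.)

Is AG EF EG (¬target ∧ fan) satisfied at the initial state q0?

States satisfying EF EG (¬target ∧ fan): {q0, q1, q2, q3, q4, q5, q6}.
States satisfying AG EF EG (¬target ∧ fan): {q0, q1, q2, q3, q4, q5, q6}.
Every state reachable from q0 satisfies EF EG (¬target ∧ fan).
q0 ∈ Sat(AG EF EG (¬target ∧ fan)).

Satisfied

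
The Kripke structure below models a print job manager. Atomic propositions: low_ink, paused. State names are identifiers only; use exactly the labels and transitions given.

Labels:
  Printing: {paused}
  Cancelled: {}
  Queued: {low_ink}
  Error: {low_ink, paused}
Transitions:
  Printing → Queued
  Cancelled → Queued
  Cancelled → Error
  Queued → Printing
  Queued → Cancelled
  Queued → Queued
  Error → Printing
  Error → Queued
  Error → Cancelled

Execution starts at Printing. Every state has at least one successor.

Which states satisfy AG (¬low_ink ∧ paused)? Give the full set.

none

States satisfying ¬low_ink ∧ paused: {Printing}.
States satisfying AG (¬low_ink ∧ paused): ∅.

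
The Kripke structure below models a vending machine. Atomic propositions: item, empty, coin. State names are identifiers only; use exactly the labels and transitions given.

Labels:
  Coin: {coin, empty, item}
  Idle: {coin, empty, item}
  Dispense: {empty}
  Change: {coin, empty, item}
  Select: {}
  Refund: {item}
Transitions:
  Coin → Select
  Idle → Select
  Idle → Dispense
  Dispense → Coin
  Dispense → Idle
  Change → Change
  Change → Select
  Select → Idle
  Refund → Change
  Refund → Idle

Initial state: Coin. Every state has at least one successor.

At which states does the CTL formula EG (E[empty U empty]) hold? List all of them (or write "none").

States satisfying E[empty U empty]: {Coin, Idle, Dispense, Change}.
States satisfying EG (E[empty U empty]): {Idle, Dispense, Change}.

{Idle, Dispense, Change}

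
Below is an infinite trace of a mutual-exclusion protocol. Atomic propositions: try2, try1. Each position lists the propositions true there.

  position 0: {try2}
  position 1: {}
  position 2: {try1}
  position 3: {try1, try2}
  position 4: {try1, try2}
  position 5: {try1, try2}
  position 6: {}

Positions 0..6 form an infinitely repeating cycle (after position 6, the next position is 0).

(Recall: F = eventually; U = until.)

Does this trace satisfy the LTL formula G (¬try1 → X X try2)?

Does not hold

¬try1 → X X try2 must hold at every position from 0 onward. It fails at position 0, so G (¬try1 → X X try2) is false.
Positions where ¬try1 holds: 0, 1, 6.
Check X X try2 at each: 0→fails, 1→ok, 6→fails.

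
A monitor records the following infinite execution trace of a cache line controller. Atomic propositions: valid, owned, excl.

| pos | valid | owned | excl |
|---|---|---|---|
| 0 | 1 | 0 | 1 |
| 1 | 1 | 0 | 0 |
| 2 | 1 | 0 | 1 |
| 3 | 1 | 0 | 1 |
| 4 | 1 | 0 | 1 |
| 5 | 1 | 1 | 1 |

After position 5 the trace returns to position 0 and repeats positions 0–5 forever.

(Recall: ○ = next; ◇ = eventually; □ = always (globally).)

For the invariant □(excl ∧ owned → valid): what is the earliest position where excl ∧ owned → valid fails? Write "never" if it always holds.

never

excl ∧ owned → valid holds at every position 0..5, and those are all the positions the trace ever visits, so the invariant □(excl ∧ owned → valid) is never violated.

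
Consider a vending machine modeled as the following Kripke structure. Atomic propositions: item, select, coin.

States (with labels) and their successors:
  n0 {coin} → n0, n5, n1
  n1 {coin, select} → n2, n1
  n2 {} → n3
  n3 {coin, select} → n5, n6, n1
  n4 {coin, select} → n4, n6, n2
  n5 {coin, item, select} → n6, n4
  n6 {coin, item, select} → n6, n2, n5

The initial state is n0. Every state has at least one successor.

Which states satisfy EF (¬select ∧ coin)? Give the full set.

{n0}

States satisfying ¬select ∧ coin: {n0}.
States satisfying EF (¬select ∧ coin): {n0}.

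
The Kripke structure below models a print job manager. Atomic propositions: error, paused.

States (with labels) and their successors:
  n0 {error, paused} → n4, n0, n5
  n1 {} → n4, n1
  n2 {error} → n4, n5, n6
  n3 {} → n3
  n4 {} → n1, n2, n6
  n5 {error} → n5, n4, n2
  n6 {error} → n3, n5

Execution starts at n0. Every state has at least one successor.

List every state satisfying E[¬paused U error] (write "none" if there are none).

{n0, n1, n2, n4, n5, n6}

States satisfying ¬paused: {n1, n2, n3, n4, n5, n6}.
States satisfying error: {n0, n2, n5, n6}.
States satisfying E[¬paused U error]: {n0, n1, n2, n4, n5, n6}.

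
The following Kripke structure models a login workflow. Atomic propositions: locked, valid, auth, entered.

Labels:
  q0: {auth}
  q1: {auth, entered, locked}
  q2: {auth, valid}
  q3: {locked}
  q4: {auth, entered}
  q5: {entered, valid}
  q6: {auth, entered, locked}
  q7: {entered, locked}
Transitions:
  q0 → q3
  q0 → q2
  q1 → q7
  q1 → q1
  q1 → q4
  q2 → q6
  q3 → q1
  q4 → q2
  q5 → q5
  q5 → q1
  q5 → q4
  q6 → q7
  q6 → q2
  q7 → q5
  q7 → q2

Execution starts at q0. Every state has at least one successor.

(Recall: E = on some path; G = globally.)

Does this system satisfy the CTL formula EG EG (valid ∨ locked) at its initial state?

Does not hold

States satisfying EG (valid ∨ locked): {q1, q2, q3, q5, q6, q7}.
States satisfying EG EG (valid ∨ locked): {q1, q2, q3, q5, q6, q7}.
No suitable path/successor from q0 witnesses the formula.
q0 ∉ Sat(EG EG (valid ∨ locked)).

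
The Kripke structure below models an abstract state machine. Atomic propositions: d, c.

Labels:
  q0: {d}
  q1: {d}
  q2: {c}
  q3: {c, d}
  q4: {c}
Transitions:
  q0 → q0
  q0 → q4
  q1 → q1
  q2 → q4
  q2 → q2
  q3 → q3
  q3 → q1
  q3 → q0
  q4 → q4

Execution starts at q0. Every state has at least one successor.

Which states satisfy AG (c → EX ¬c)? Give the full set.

{q1}

States satisfying c → EX ¬c: {q0, q1, q3}.
States satisfying AG (c → EX ¬c): {q1}.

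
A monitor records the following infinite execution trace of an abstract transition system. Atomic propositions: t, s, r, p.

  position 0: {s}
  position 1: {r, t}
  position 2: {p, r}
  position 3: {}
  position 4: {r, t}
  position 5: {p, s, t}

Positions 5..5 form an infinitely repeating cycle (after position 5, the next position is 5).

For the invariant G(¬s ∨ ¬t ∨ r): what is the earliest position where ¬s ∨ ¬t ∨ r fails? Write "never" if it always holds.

5

Check ¬s ∨ ¬t ∨ r at each position in order: 0 ✓, 1 ✓, 2 ✓, 3 ✓, 4 ✓.
At position 5 the labels are {p, s, t}, so ¬s ∨ ¬t ∨ r is false there. This is the first violation.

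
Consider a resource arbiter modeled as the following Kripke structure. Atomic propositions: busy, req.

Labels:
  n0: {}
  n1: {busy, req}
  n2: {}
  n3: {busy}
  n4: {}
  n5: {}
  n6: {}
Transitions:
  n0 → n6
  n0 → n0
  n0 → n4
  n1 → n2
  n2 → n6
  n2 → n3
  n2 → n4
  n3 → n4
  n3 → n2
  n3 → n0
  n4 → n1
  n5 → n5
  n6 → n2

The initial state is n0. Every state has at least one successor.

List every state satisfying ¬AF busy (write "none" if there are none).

{n0, n2, n5, n6}

States satisfying busy: {n1, n3}.
States satisfying AF busy: {n1, n3, n4}.
States satisfying ¬AF busy: {n0, n2, n5, n6}.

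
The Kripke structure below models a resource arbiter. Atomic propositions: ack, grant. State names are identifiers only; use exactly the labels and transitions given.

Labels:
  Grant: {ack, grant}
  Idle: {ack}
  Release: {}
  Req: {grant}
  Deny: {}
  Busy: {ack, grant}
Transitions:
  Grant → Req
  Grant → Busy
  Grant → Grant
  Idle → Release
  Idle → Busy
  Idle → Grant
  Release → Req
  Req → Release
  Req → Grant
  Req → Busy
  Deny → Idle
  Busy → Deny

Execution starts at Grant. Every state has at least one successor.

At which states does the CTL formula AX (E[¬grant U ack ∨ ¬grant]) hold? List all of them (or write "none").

{Idle, Req, Deny, Busy}

States satisfying E[¬grant U ack ∨ ¬grant]: {Grant, Idle, Release, Deny, Busy}.
States satisfying AX (E[¬grant U ack ∨ ¬grant]): {Idle, Req, Deny, Busy}.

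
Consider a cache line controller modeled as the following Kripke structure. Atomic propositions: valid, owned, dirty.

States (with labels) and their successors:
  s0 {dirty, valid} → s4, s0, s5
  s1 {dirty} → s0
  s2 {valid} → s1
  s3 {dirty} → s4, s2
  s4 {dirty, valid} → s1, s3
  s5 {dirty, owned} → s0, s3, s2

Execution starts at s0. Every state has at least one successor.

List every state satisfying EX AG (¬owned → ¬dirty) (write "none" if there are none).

States satisfying AG (¬owned → ¬dirty): ∅.
States satisfying EX AG (¬owned → ¬dirty): ∅.

none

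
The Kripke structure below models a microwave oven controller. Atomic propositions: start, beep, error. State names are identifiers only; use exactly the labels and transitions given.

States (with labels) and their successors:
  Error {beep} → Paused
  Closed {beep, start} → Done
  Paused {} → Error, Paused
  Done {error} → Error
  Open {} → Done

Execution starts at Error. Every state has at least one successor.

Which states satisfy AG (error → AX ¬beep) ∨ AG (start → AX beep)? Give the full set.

{Error, Paused, Done, Open}

States satisfying error → AX ¬beep: {Error, Closed, Paused, Open}.
States satisfying AG (error → AX ¬beep): {Error, Paused}.
States satisfying start → AX beep: {Error, Paused, Done, Open}.
States satisfying AG (start → AX beep): {Error, Paused, Done, Open}.
States satisfying AG (error → AX ¬beep) ∨ AG (start → AX beep): {Error, Paused, Done, Open}.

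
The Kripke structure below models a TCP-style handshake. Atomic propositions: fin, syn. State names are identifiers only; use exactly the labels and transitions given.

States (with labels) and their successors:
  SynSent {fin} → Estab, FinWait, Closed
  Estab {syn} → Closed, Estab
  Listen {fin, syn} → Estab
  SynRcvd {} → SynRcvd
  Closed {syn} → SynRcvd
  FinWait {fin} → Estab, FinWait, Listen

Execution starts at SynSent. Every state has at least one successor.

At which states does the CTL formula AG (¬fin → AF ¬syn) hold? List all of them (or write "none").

States satisfying ¬fin → AF ¬syn: {SynSent, Listen, SynRcvd, Closed, FinWait}.
States satisfying AG (¬fin → AF ¬syn): {SynRcvd, Closed}.

{SynRcvd, Closed}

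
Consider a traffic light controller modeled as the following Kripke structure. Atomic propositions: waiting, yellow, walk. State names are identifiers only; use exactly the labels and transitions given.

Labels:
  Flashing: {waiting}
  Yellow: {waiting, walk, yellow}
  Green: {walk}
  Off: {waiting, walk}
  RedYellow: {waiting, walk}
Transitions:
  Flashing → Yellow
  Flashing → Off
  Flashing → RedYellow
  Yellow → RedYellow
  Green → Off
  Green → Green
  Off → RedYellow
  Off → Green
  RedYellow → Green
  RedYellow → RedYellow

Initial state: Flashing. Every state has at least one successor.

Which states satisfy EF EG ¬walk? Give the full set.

none

States satisfying EG ¬walk: ∅.
States satisfying EF EG ¬walk: ∅.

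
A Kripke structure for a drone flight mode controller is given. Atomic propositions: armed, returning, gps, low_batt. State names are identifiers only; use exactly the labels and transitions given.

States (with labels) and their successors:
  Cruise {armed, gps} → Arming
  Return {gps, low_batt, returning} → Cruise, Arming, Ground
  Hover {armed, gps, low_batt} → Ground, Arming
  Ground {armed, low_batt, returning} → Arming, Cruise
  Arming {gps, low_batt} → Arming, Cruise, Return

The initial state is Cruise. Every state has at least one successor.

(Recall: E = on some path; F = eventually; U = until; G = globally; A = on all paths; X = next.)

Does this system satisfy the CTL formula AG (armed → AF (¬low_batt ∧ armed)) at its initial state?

States satisfying armed → AF (¬low_batt ∧ armed): {Cruise, Return, Arming}.
States satisfying AG (armed → AF (¬low_batt ∧ armed)): ∅.
Ground is reachable from Cruise and violates armed → AF (¬low_batt ∧ armed), so AG fails at Cruise.
Cruise ∉ Sat(AG (armed → AF (¬low_batt ∧ armed))).

No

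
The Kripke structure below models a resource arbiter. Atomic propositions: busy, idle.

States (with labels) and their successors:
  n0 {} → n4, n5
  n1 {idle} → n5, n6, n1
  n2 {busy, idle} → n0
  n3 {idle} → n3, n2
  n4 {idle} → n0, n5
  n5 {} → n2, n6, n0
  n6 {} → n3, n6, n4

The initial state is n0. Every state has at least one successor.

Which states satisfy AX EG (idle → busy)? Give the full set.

States satisfying EG (idle → busy): {n0, n2, n5, n6}.
States satisfying AX EG (idle → busy): {n2, n4, n5}.

{n2, n4, n5}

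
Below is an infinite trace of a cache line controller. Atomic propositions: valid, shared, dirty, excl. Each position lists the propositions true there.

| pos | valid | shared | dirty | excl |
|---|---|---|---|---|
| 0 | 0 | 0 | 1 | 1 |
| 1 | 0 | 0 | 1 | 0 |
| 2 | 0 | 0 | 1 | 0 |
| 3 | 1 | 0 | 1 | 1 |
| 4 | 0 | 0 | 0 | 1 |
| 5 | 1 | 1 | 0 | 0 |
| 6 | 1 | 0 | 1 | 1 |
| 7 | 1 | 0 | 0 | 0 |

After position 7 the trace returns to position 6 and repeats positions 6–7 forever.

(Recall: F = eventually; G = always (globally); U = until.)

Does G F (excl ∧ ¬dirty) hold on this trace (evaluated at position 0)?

F (excl ∧ ¬dirty) must hold at every position from 0 onward. It fails at position 5, so G F (excl ∧ ¬dirty) is false.

No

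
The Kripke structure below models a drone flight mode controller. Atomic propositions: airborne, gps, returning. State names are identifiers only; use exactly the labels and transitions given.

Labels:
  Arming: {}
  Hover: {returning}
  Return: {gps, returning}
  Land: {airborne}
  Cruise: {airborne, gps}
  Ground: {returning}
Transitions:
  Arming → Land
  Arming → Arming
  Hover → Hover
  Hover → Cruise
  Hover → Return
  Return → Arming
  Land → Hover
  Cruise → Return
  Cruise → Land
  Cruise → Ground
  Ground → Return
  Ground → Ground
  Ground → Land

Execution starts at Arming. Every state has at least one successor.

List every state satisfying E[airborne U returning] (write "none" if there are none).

States satisfying airborne: {Land, Cruise}.
States satisfying returning: {Hover, Return, Ground}.
States satisfying E[airborne U returning]: {Hover, Return, Land, Cruise, Ground}.

{Hover, Return, Land, Cruise, Ground}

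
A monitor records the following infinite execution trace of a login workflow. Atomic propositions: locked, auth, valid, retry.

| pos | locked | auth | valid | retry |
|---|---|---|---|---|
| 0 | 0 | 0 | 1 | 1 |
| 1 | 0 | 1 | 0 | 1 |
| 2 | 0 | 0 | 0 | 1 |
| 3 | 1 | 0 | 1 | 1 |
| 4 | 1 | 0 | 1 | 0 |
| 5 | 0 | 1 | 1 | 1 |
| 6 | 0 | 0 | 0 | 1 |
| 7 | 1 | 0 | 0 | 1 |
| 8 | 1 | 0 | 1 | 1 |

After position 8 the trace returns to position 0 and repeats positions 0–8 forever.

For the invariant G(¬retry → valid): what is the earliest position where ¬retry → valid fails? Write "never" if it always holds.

¬retry → valid holds at every position 0..8, and those are all the positions the trace ever visits, so the invariant G(¬retry → valid) is never violated.

never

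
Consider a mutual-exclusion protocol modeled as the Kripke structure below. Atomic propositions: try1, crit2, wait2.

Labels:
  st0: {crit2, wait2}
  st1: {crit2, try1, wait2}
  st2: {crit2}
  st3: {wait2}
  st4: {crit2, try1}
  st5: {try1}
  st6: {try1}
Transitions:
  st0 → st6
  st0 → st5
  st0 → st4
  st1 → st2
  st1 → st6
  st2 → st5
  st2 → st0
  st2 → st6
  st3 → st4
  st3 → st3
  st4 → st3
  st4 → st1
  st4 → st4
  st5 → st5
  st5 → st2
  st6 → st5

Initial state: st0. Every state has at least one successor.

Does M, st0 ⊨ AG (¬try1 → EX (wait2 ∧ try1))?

No

States satisfying ¬try1 → EX (wait2 ∧ try1): {st1, st4, st5, st6}.
States satisfying AG (¬try1 → EX (wait2 ∧ try1)): ∅.
st0 is reachable from st0 and violates ¬try1 → EX (wait2 ∧ try1), so AG fails at st0.
st0 ∉ Sat(AG (¬try1 → EX (wait2 ∧ try1))).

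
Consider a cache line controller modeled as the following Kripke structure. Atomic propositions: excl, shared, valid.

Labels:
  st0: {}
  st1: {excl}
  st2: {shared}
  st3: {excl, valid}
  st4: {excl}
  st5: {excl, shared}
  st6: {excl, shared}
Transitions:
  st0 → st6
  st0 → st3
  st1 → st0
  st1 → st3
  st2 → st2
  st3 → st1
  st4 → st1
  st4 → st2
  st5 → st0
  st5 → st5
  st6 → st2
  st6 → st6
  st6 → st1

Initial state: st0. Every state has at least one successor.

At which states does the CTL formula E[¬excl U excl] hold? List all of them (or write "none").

{st0, st1, st3, st4, st5, st6}

States satisfying ¬excl: {st0, st2}.
States satisfying excl: {st1, st3, st4, st5, st6}.
States satisfying E[¬excl U excl]: {st0, st1, st3, st4, st5, st6}.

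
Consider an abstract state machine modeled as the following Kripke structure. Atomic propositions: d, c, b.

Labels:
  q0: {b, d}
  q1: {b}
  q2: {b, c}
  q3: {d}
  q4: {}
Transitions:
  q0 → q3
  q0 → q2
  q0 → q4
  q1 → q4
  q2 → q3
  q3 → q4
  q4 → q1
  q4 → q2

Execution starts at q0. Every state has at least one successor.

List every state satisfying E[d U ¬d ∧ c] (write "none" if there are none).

States satisfying d: {q0, q3}.
States satisfying ¬d ∧ c: {q2}.
States satisfying E[d U ¬d ∧ c]: {q0, q2}.

{q0, q2}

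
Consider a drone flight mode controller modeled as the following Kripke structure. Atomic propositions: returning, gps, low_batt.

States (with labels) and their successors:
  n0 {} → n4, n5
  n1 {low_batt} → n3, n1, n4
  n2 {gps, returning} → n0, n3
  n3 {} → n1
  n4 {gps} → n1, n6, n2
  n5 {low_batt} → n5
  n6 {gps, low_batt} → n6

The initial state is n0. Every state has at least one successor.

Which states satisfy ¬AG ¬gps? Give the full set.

States satisfying ¬gps: {n0, n1, n3, n5}.
States satisfying AG ¬gps: {n5}.
States satisfying ¬AG ¬gps: {n0, n1, n2, n3, n4, n6}.

{n0, n1, n2, n3, n4, n6}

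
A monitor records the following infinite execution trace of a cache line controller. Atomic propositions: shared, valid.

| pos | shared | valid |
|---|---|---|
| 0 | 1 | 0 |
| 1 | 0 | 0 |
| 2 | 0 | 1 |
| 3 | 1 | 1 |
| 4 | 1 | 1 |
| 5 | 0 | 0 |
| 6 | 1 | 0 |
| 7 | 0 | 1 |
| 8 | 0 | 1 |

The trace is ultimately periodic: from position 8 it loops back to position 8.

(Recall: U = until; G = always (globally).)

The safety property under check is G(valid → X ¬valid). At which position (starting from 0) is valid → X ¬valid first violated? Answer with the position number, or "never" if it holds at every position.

2

Check valid → X ¬valid at each position in order: 0 ✓, 1 ✓.
At position 2 the labels are {valid} and the next position 3 has {shared, valid}, so valid → X ¬valid is false there. This is the first violation.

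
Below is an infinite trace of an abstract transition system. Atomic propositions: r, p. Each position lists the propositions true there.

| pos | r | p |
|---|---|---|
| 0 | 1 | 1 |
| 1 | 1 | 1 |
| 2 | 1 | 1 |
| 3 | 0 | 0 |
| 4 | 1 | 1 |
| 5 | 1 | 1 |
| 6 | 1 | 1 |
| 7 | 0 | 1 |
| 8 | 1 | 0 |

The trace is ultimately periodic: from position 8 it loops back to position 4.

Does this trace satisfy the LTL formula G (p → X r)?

Does not hold

p → X r must hold at every position from 0 onward. It fails at position 2, so G (p → X r) is false.
Positions where p holds: 0, 1, 2, 4, 5, 6, 7.
Check X r at each: 0→ok, 1→ok, 2→fails, 4→ok, 5→ok, 6→fails, 7→ok.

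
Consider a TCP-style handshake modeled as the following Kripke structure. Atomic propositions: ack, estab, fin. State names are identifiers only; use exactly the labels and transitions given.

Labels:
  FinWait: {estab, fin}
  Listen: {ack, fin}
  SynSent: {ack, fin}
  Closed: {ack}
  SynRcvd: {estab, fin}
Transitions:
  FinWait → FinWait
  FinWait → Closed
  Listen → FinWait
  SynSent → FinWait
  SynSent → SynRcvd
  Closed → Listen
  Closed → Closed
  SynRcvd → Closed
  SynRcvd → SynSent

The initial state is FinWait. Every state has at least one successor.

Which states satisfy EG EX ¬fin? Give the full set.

States satisfying EX ¬fin: {FinWait, Closed, SynRcvd}.
States satisfying EG EX ¬fin: {FinWait, Closed, SynRcvd}.

{FinWait, Closed, SynRcvd}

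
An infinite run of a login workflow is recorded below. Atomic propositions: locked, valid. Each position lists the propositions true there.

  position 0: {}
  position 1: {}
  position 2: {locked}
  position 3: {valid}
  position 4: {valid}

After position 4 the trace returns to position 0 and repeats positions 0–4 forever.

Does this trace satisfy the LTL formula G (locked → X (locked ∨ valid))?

Yes

locked → X (locked ∨ valid) holds at every position 0..4, and those are all positions ever visited, so G (locked → X (locked ∨ valid)) holds.
Positions where locked holds: 2.
Check X (locked ∨ valid) at each: 2→ok.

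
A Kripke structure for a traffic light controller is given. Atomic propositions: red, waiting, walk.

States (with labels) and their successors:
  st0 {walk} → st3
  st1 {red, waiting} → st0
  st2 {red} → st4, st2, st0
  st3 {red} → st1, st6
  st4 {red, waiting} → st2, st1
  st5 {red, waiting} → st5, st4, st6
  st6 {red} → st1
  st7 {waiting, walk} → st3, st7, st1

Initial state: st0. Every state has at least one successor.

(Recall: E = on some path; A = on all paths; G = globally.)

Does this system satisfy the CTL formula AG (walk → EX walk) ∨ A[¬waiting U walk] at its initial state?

States satisfying walk → EX walk: {st1, st2, st3, st4, st5, st6, st7}.
States satisfying AG (walk → EX walk): ∅.
States satisfying ¬waiting: {st0, st2, st3, st6}.
States satisfying walk: {st0, st7}.
States satisfying A[¬waiting U walk]: {st0, st7}.
States satisfying AG (walk → EX walk) ∨ A[¬waiting U walk]: {st0, st7}.
st0 ∈ Sat(AG (walk → EX walk) ∨ A[¬waiting U walk]).

Holds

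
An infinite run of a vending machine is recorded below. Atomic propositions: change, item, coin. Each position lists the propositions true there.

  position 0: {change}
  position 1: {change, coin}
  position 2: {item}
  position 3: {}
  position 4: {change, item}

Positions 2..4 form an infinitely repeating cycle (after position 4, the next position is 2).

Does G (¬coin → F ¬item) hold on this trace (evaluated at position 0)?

Satisfied

¬coin → F ¬item holds at every position 0..4, and those are all positions ever visited, so G (¬coin → F ¬item) holds.
Positions where ¬coin holds: 0, 2, 3, 4.
Check F ¬item at each: 0→ok, 2→ok, 3→ok, 4→ok.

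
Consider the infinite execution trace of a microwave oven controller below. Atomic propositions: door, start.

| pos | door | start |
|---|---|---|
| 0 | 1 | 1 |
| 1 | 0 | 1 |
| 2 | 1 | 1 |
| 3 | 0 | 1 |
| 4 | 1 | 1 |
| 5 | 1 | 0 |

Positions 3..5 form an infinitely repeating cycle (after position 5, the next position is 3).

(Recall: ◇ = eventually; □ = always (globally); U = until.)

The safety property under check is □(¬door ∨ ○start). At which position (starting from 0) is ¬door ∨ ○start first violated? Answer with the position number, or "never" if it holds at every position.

4

Check ¬door ∨ ○start at each position in order: 0 ✓, 1 ✓, 2 ✓, 3 ✓.
At position 4 the labels are {door, start} and the next position 5 has {door}, so ¬door ∨ ○start is false there. This is the first violation.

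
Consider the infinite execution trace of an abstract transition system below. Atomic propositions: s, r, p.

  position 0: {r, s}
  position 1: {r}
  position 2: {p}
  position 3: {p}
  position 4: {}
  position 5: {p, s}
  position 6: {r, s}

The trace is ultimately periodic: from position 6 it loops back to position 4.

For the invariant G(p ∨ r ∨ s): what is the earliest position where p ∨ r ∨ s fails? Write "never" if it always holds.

Check p ∨ r ∨ s at each position in order: 0 ✓, 1 ✓, 2 ✓, 3 ✓.
At position 4 the labels are {}, so p ∨ r ∨ s is false there. This is the first violation.

4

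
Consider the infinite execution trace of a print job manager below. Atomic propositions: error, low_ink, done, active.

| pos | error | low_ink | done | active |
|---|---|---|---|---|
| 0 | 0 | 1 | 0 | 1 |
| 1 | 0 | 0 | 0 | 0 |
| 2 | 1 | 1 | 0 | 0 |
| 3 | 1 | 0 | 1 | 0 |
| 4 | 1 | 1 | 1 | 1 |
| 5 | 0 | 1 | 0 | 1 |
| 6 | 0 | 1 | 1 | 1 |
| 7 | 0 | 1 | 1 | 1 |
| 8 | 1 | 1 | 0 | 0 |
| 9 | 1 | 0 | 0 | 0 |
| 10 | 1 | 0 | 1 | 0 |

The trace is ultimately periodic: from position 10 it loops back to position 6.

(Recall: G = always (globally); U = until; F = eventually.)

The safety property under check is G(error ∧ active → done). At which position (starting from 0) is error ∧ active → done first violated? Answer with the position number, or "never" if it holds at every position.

error ∧ active → done holds at every position 0..10, and those are all the positions the trace ever visits, so the invariant G(error ∧ active → done) is never violated.

never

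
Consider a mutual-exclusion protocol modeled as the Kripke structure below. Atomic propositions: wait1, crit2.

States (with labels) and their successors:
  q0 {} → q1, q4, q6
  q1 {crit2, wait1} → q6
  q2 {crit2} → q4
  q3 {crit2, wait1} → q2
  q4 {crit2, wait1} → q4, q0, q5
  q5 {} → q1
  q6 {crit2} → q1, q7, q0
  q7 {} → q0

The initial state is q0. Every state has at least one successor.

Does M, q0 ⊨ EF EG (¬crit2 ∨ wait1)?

Satisfied

States satisfying EG (¬crit2 ∨ wait1): {q0, q4, q7}.
States satisfying EF EG (¬crit2 ∨ wait1): {q0, q1, q2, q3, q4, q5, q6, q7}.
Some path from q0 reaches a state where EG (¬crit2 ∨ wait1) holds.
q0 ∈ Sat(EF EG (¬crit2 ∨ wait1)).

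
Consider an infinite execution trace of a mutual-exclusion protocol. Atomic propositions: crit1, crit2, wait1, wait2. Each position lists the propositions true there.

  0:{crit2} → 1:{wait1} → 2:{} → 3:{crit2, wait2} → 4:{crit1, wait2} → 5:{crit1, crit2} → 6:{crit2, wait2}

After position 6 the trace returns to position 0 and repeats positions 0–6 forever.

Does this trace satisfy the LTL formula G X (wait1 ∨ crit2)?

X (wait1 ∨ crit2) must hold at every position from 0 onward. It fails at position 1, so G X (wait1 ∨ crit2) is false.

Violated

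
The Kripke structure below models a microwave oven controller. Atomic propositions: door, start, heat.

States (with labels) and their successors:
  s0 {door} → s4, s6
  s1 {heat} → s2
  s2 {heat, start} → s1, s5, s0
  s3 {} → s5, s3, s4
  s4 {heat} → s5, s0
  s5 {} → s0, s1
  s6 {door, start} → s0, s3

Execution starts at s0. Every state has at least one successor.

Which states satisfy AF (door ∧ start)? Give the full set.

States satisfying door ∧ start: {s6}.
States satisfying AF (door ∧ start): {s6}.

{s6}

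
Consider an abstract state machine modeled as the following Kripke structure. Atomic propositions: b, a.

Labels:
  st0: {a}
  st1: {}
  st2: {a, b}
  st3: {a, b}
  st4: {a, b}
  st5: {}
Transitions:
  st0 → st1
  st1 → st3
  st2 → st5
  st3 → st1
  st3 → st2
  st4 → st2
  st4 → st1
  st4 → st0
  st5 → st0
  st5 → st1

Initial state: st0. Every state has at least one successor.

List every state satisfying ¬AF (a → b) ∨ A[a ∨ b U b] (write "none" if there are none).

States satisfying a → b: {st1, st2, st3, st4, st5}.
States satisfying AF (a → b): {st0, st1, st2, st3, st4, st5}.
States satisfying ¬AF (a → b): ∅.
States satisfying a ∨ b: {st0, st2, st3, st4}.
States satisfying b: {st2, st3, st4}.
States satisfying A[a ∨ b U b]: {st2, st3, st4}.
States satisfying ¬AF (a → b) ∨ A[a ∨ b U b]: {st2, st3, st4}.

{st2, st3, st4}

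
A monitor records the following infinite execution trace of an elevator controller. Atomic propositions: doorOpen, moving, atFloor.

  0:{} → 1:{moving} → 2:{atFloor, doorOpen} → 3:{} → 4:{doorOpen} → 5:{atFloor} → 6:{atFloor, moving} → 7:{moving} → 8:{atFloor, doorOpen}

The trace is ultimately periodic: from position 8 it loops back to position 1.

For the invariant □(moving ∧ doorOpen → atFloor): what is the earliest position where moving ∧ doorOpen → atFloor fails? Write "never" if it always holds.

never

moving ∧ doorOpen → atFloor holds at every position 0..8, and those are all the positions the trace ever visits, so the invariant □(moving ∧ doorOpen → atFloor) is never violated.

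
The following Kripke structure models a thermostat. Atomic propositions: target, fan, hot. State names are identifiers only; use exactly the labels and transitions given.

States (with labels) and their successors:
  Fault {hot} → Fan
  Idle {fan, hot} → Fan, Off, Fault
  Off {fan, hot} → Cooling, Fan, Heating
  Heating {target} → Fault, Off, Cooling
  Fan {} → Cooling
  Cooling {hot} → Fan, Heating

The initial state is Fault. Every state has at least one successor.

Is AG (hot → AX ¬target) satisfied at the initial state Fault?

Violated

States satisfying hot → AX ¬target: {Fault, Idle, Heating, Fan}.
States satisfying AG (hot → AX ¬target): ∅.
Cooling is reachable from Fault and violates hot → AX ¬target, so AG fails at Fault.
Fault ∉ Sat(AG (hot → AX ¬target)).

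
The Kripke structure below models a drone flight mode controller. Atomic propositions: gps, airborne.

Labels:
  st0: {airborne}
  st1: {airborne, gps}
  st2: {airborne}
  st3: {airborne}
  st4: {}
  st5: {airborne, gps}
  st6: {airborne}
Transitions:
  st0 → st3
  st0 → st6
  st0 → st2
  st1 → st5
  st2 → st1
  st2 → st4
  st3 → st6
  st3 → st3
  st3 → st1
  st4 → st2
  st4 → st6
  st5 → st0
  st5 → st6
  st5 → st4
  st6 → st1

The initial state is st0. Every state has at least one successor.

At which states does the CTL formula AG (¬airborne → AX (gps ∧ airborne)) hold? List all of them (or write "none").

none

States satisfying ¬airborne → AX (gps ∧ airborne): {st0, st1, st2, st3, st5, st6}.
States satisfying AG (¬airborne → AX (gps ∧ airborne)): ∅.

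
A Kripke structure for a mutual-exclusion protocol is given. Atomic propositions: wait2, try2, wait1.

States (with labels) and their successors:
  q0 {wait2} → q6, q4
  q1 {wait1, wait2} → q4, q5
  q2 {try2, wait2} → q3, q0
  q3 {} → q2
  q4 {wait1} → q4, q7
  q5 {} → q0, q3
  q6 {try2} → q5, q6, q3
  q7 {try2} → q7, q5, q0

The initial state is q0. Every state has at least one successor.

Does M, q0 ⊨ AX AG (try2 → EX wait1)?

States satisfying AG (try2 → EX wait1): ∅.
States satisfying AX AG (try2 → EX wait1): ∅.
q0 ∉ Sat(AX AG (try2 → EX wait1)).

No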